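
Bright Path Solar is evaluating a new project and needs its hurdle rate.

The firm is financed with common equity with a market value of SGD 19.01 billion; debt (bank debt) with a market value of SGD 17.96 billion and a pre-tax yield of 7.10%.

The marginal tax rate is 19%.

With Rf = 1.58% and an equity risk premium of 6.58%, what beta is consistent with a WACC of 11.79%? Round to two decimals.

2.42

Total capital V = 19.01 + 17.96 = 36.97.
Equity weight = 19.01/36.97 = 0.5142.
Bank debt weight = 17.96/36.97 = 0.4858.
Debt contribution = 0.4858 × 7.1% × (1 − 19%) = 2.7938%.
Required equity contribution = 11.79% − 2.7938% = 8.9962%  ⇒  Re = 17.4954%.
CAPM: 17.4954% = 1.58% + β × 6.58%  ⇒  β = 2.4188.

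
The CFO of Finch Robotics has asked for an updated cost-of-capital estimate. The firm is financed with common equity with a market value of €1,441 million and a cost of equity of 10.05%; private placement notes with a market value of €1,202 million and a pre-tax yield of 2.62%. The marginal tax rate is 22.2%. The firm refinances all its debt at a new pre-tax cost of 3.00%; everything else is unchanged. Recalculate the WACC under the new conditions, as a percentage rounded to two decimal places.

6.54%

After the change:
Total capital V = 1441 + 1202 = 2643.
Equity: weight = 1441/2643 = 0.5452; cost = 10.05%.
Private placement notes: weight = 1202/2643 = 0.4548; after-tax cost = 3% × (1 − 22.2%) = 2.3340%.
WACC = 0.5452 × 10.0500% + 0.4548 × 2.3340% = 6.5409%.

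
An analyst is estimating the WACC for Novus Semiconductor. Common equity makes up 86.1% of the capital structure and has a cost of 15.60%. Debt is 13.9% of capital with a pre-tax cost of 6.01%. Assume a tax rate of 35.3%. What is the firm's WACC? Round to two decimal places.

After-tax cost of debt = 6.01% × (1 − 35.3%) = 3.8885%.
WACC = 0.861 × 15.6000% + 0.139 × 3.8885% = 13.9721%.

13.97%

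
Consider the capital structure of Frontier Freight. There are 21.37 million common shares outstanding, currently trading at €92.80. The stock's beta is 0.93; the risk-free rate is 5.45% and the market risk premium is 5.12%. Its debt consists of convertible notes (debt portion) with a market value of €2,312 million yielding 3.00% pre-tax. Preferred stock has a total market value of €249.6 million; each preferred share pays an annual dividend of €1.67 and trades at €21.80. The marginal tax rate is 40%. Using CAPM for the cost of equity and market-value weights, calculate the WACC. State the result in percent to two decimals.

5.79%

Cost of equity via CAPM: Re = 5.45% + 0.93 × 5.12% = 10.2116%.
Cost of preferred: Rp = 1.67 / 21.8 = 7.6606%.
Market value of equity E = 92.8 × 21.37m = 1983.136m.
Total capital V = 1983.136 + 249.6 + 2312 = 4544.736.
Equity: weight = 1983.136/4544.736 = 0.4364; cost = 10.2116%.
Preferred: weight = 249.6/4544.736 = 0.0549; cost = 7.6606%.
Convertible notes (debt portion): weight = 2312/4544.736 = 0.5087; after-tax cost = 3% × (1 − 40%) = 1.8000%.
WACC = 0.4364 × 10.2116% + 0.0549 × 7.6606% + 0.5087 × 1.8000% = 5.7923%.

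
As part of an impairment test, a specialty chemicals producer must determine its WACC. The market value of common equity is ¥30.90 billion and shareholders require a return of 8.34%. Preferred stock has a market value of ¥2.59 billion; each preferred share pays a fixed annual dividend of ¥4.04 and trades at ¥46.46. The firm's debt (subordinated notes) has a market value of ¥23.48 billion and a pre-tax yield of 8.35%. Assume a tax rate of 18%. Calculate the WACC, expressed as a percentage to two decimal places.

7.74%

Cost of preferred: Rp = 4.04 / 46.46 = 8.6957%.
Total capital V = 30.9 + 2.59 + 23.48 = 56.97.
Equity: weight = 30.9/56.97 = 0.5424; cost = 8.34%.
Preferred: weight = 2.59/56.97 = 0.0455; cost = 8.6957%.
Subordinated notes: weight = 23.48/56.97 = 0.4121; after-tax cost = 8.35% × (1 − 18%) = 6.8470%.
WACC = 0.5424 × 8.3400% + 0.0455 × 8.6957% + 0.4121 × 6.8470% = 7.7408%.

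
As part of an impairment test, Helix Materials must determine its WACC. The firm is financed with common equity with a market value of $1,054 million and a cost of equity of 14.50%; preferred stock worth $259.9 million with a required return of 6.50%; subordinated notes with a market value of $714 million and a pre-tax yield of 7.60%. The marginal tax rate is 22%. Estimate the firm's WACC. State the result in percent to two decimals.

Total capital V = 1054 + 259.9 + 714 = 2027.9.
Equity: weight = 1054/2027.9 = 0.5197; cost = 14.5%.
Preferred: weight = 259.9/2027.9 = 0.1282; cost = 6.5%.
Subordinated notes: weight = 714/2027.9 = 0.3521; after-tax cost = 7.6% × (1 − 22%) = 5.9280%.
WACC = 0.5197 × 14.5000% + 0.1282 × 6.5000% + 0.3521 × 5.9280% = 10.4566%.

10.46%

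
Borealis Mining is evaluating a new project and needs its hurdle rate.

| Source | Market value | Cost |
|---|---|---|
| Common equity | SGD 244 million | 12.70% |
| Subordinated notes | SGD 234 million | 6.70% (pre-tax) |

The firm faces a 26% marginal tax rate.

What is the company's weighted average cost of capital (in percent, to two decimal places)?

Total capital V = 244 + 234 = 478.
Equity: weight = 244/478 = 0.5105; cost = 12.7%.
Subordinated notes: weight = 234/478 = 0.4895; after-tax cost = 6.7% × (1 − 26%) = 4.9580%.
WACC = 0.5105 × 12.7000% + 0.4895 × 4.9580% = 8.9100%.

8.91%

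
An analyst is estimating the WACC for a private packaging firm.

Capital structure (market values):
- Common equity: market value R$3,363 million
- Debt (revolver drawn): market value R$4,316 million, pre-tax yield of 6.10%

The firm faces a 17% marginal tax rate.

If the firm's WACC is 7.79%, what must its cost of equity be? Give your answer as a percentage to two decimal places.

Total capital V = 3363 + 4316 = 7679.
Equity weight = 3363/7679 = 0.4379.
Revolver drawn weight = 4316/7679 = 0.5621.
Debt contribution = 0.5621 × 6.1% × (1 − 17%) = 2.8457%.
Required equity contribution = 7.79% − 2.8457% = 4.9443%.
Re = 4.9443% / 0.4379 = 11.2898%.

11.29%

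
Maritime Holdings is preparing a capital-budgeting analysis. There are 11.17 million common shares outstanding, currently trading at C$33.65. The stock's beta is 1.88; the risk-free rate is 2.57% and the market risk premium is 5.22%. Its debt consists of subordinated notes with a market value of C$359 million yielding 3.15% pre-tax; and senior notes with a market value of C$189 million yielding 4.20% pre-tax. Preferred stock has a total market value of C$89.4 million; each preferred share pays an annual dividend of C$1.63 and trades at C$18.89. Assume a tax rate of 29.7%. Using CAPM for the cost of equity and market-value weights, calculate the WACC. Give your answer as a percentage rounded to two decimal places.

Cost of equity via CAPM: Re = 2.57% + 1.88 × 5.22% = 12.3836%.
Cost of preferred: Rp = 1.63 / 18.89 = 8.6289%.
Market value of equity E = 33.65 × 11.17m = 375.8705m.
Total capital V = 375.8705 + 89.4 + 359 + 189 = 1013.2705.
Equity: weight = 375.8705/1013.2705 = 0.3709; cost = 12.3836%.
Preferred: weight = 89.4/1013.2705 = 0.0882; cost = 8.6289%.
Subordinated notes: weight = 359/1013.2705 = 0.3543; after-tax cost = 3.15% × (1 − 29.7%) = 2.2145%.
Senior notes: weight = 189/1013.2705 = 0.1865; after-tax cost = 4.2% × (1 − 29.7%) = 2.9526%.
WACC = 0.3709 × 12.3836% + 0.0882 × 8.6289% + 0.3543 × 2.2145% + 0.1865 × 2.9526% = 6.6903%.

6.69%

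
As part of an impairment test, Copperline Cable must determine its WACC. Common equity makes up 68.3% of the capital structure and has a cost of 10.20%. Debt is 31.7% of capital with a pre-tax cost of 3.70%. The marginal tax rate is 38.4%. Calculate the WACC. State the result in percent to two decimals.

After-tax cost of debt = 3.7% × (1 − 38.4%) = 2.2792%.
WACC = 0.683 × 10.2000% + 0.317 × 2.2792% = 7.6891%.

7.69%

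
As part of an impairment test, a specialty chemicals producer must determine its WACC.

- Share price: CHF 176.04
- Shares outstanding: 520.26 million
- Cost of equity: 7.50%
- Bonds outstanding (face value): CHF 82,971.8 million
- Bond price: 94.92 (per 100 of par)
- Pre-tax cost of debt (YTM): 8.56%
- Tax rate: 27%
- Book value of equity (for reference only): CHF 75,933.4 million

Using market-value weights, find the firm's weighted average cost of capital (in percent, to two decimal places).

6.92%

Market value of equity E = 176.04 × 520.26m = 91586.5704m. Market value of debt D = 82971.8m × 94.92/100 = 78756.83256m.
Total capital V = 91586.5704 + 78756.83256 = 170343.40296.
Equity: weight = 91586.5704/170343.40296 = 0.5377; cost = 7.5%.
Bonds outstanding: weight = 78756.83256/170343.40296 = 0.4623; after-tax cost = 8.56% × (1 − 27%) = 6.2488%.
WACC = 0.5377 × 7.5000% + 0.4623 × 6.2488% = 6.9215%.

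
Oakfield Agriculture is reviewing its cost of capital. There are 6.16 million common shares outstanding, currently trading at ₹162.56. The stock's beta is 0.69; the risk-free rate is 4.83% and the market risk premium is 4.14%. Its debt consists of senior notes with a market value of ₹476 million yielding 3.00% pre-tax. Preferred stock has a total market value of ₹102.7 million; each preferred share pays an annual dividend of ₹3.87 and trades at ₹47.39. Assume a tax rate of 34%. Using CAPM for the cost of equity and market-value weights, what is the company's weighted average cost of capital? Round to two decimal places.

6.00%

Cost of equity via CAPM: Re = 4.83% + 0.69 × 4.14% = 7.6866%.
Cost of preferred: Rp = 3.87 / 47.39 = 8.1663%.
Market value of equity E = 162.56 × 6.16m = 1001.3696m.
Total capital V = 1001.3696 + 102.7 + 476 = 1580.0696.
Equity: weight = 1001.3696/1580.0696 = 0.6338; cost = 7.6866%.
Preferred: weight = 102.7/1580.0696 = 0.0650; cost = 8.1663%.
Senior notes: weight = 476/1580.0696 = 0.3013; after-tax cost = 3% × (1 − 34%) = 1.9800%.
WACC = 0.6338 × 7.6866% + 0.0650 × 8.1663% + 0.3013 × 1.9800% = 5.9987%.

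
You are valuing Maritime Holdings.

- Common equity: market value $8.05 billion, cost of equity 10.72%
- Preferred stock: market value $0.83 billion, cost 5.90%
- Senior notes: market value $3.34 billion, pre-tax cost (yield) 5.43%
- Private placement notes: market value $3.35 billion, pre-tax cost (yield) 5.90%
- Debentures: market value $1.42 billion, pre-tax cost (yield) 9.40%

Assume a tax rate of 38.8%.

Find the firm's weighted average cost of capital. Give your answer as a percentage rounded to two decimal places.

Total capital V = 8.05 + 0.83 + 3.34 + 3.35 + 1.42 = 16.99.
Equity: weight = 8.05/16.99 = 0.4738; cost = 10.72%.
Preferred: weight = 0.83/16.99 = 0.0489; cost = 5.9%.
Senior notes: weight = 3.34/16.99 = 0.1966; after-tax cost = 5.43% × (1 − 38.8%) = 3.3232%.
Private placement notes: weight = 3.35/16.99 = 0.1972; after-tax cost = 5.9% × (1 − 38.8%) = 3.6108%.
Debentures: weight = 1.42/16.99 = 0.0836; after-tax cost = 9.4% × (1 − 38.8%) = 5.7528%.
WACC = 0.4738 × 10.7200% + 0.0489 × 5.9000% + 0.1966 × 3.3232% + 0.1972 × 3.6108% + 0.0836 × 5.7528% = 7.2135%.

7.21%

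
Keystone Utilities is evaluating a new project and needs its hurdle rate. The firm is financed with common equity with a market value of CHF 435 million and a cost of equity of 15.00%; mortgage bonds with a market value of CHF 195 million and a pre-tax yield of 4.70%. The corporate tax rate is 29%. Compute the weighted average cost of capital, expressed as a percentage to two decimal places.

Total capital V = 435 + 195 = 630.
Equity: weight = 435/630 = 0.6905; cost = 15%.
Mortgage bonds: weight = 195/630 = 0.3095; after-tax cost = 4.7% × (1 − 29%) = 3.3370%.
WACC = 0.6905 × 15.0000% + 0.3095 × 3.3370% = 11.3900%.

11.39%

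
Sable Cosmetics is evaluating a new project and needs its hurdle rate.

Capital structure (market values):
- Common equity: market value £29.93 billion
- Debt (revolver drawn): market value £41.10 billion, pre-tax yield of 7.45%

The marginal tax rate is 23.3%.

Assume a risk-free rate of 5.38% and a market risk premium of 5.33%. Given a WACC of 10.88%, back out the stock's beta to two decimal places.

2.36

Total capital V = 29.93 + 41.1 = 71.03.
Equity weight = 29.93/71.03 = 0.4214.
Revolver drawn weight = 41.1/71.03 = 0.5786.
Debt contribution = 0.5786 × 7.45% × (1 − 23.3%) = 3.3064%.
Required equity contribution = 10.88% − 3.3064% = 7.5736%  ⇒  Re = 17.9738%.
CAPM: 17.9738% = 5.38% + β × 5.33%  ⇒  β = 2.3628.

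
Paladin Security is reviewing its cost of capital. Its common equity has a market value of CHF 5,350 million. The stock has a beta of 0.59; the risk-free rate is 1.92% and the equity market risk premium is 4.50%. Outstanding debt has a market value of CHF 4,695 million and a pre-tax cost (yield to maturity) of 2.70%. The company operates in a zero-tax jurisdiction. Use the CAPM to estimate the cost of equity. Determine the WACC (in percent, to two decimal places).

Cost of equity via CAPM: Re = 1.92% + 0.59 × 4.5% = 4.5750%.
Total capital V = 5350 + 4695 = 10045.
Equity: weight = 5350/10045 = 0.5326; cost = 4.575%.
Debt: weight = 4695/10045 = 0.4674; after-tax cost = 2.7% × (1 − 0%) = 2.7000%.
WACC = 0.5326 × 4.5750% + 0.4674 × 2.7000% = 3.6986%.

3.70%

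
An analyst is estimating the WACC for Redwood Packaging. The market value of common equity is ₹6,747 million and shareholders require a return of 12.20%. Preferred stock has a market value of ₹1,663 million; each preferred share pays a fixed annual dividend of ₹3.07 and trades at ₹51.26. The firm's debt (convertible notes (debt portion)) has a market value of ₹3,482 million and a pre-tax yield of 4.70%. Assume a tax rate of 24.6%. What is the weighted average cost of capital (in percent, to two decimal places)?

Cost of preferred: Rp = 3.07 / 51.26 = 5.9891%.
Total capital V = 6747 + 1663 + 3482 = 11892.
Equity: weight = 6747/11892 = 0.5674; cost = 12.2%.
Preferred: weight = 1663/11892 = 0.1398; cost = 5.9891%.
Convertible notes (debt portion): weight = 3482/11892 = 0.2928; after-tax cost = 4.7% × (1 − 24.6%) = 3.5438%.
WACC = 0.5674 × 12.2000% + 0.1398 × 5.9891% + 0.2928 × 3.5438% = 8.7969%.

8.80%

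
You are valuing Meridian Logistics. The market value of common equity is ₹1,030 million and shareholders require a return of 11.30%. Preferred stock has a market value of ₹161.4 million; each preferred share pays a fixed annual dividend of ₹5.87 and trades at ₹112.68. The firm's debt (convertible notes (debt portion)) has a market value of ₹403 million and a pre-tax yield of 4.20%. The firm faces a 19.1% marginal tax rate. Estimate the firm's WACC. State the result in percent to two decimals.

Cost of preferred: Rp = 5.87 / 112.68 = 5.2094%.
Total capital V = 1030 + 161.4 + 403 = 1594.4.
Equity: weight = 1030/1594.4 = 0.6460; cost = 11.3%.
Preferred: weight = 161.4/1594.4 = 0.1012; cost = 5.2094%.
Convertible notes (debt portion): weight = 403/1594.4 = 0.2528; after-tax cost = 4.2% × (1 − 19.1%) = 3.3978%.
WACC = 0.6460 × 11.3000% + 0.1012 × 5.2094% + 0.2528 × 3.3978% = 8.6861%.

8.69%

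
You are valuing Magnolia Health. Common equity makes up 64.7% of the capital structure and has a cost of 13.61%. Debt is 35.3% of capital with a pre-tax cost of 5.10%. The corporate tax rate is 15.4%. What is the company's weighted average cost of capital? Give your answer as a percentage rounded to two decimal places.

10.33%

After-tax cost of debt = 5.1% × (1 − 15.4%) = 4.3146%.
WACC = 0.647 × 13.6100% + 0.353 × 4.3146% = 10.3287%.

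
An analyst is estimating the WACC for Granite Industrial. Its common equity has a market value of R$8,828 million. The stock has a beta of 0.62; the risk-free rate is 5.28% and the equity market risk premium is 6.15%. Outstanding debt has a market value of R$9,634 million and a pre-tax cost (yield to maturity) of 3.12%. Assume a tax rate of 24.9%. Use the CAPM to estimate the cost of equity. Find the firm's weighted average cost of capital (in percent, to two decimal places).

Cost of equity via CAPM: Re = 5.28% + 0.62 × 6.15% = 9.0930%.
Total capital V = 8828 + 9634 = 18462.
Equity: weight = 8828/18462 = 0.4782; cost = 9.093%.
Debt: weight = 9634/18462 = 0.5218; after-tax cost = 3.12% × (1 − 24.9%) = 2.3431%.
WACC = 0.4782 × 9.0930% + 0.5218 × 2.3431% = 5.5707%.

5.57%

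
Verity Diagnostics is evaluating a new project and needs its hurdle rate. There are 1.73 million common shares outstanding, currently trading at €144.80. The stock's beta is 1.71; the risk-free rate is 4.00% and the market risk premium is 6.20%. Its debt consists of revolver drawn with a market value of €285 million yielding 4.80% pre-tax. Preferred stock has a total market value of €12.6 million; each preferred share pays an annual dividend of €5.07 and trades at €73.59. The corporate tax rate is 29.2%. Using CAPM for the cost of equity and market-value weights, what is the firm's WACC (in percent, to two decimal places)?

8.60%

Cost of equity via CAPM: Re = 4.0% + 1.71 × 6.2% = 14.6020%.
Cost of preferred: Rp = 5.07 / 73.59 = 6.8895%.
Market value of equity E = 144.8 × 1.73m = 250.504m.
Total capital V = 250.504 + 12.6 + 285 = 548.104.
Equity: weight = 250.504/548.104 = 0.4570; cost = 14.602%.
Preferred: weight = 12.6/548.104 = 0.0230; cost = 6.8895%.
Revolver drawn: weight = 285/548.104 = 0.5200; after-tax cost = 4.8% × (1 − 29.2%) = 3.3984%.
WACC = 0.4570 × 14.6020% + 0.0230 × 6.8895% + 0.5200 × 3.3984% = 8.5991%.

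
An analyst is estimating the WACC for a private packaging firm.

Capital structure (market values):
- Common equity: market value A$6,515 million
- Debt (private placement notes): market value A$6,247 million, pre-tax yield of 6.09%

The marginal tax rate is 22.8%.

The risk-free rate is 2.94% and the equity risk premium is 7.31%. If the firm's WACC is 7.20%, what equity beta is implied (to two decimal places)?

Total capital V = 6515 + 6247 = 12762.
Equity weight = 6515/12762 = 0.5105.
Private placement notes weight = 6247/12762 = 0.4895.
Debt contribution = 0.4895 × 6.09% × (1 − 22.8%) = 2.3014%.
Required equity contribution = 7.2% − 2.3014% = 4.8986%  ⇒  Re = 9.5957%.
CAPM: 9.5957% = 2.94% + β × 7.31%  ⇒  β = 0.9105.

0.91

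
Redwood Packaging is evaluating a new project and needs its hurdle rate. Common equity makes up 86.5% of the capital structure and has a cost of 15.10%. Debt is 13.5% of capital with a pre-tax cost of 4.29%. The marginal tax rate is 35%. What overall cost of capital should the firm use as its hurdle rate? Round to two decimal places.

After-tax cost of debt = 4.29% × (1 − 35%) = 2.7885%.
WACC = 0.865 × 15.1000% + 0.135 × 2.7885% = 13.4379%.

13.44%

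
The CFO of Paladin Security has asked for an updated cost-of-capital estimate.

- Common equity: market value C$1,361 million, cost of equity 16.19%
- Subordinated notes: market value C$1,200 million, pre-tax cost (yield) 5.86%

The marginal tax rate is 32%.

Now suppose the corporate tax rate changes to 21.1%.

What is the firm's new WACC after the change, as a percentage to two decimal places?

10.77%

After the change:
Total capital V = 1361 + 1200 = 2561.
Equity: weight = 1361/2561 = 0.5314; cost = 16.19%.
Subordinated notes: weight = 1200/2561 = 0.4686; after-tax cost = 5.86% × (1 − 21.1%) = 4.6235%.
WACC = 0.5314 × 16.1900% + 0.4686 × 4.6235% = 10.7703%.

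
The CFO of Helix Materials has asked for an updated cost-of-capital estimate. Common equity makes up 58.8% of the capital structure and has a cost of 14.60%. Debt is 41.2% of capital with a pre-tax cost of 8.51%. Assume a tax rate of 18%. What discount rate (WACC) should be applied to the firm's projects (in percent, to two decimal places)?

After-tax cost of debt = 8.51% × (1 − 18%) = 6.9782%.
WACC = 0.588 × 14.6000% + 0.412 × 6.9782% = 11.4598%.

11.46%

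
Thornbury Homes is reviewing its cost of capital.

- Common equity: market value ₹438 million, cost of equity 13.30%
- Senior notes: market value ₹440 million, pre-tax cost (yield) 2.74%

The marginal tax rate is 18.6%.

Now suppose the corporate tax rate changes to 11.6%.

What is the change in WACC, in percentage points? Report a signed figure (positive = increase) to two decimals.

Current WACC:
Total capital V = 438 + 440 = 878.
Equity: weight = 438/878 = 0.4989; cost = 13.3%.
Senior notes: weight = 440/878 = 0.5011; after-tax cost = 2.74% × (1 − 18.6%) = 2.2304%.
WACC = 0.4989 × 13.3000% + 0.5011 × 2.2304% = 7.7526%.
After the change:
Total capital V = 438 + 440 = 878.
Equity: weight = 438/878 = 0.4989; cost = 13.3%.
Senior notes: weight = 440/878 = 0.5011; after-tax cost = 2.74% × (1 − 11.6%) = 2.4222%.
WACC = 0.4989 × 13.3000% + 0.5011 × 2.4222% = 7.8487%.
Change in WACC = 7.8487% − 7.7526% = 0.0961 pp.

+0.10 pp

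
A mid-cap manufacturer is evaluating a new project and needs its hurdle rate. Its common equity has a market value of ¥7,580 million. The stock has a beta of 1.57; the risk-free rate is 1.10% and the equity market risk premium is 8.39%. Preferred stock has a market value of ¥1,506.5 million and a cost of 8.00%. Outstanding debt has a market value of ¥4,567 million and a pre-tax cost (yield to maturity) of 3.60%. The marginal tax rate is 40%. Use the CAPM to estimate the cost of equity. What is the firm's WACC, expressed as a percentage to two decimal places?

Cost of equity via CAPM: Re = 1.1% + 1.57 × 8.39% = 14.2723%.
Total capital V = 7580 + 1506.5 + 4567 = 13653.5.
Equity: weight = 7580/13653.5 = 0.5552; cost = 14.2723%.
Preferred: weight = 1506.5/13653.5 = 0.1103; cost = 8%.
Debt: weight = 4567/13653.5 = 0.3345; after-tax cost = 3.6% × (1 − 40%) = 2.1600%.
WACC = 0.5552 × 14.2723% + 0.1103 × 8.0000% + 0.3345 × 2.1600% = 9.5287%.

9.53%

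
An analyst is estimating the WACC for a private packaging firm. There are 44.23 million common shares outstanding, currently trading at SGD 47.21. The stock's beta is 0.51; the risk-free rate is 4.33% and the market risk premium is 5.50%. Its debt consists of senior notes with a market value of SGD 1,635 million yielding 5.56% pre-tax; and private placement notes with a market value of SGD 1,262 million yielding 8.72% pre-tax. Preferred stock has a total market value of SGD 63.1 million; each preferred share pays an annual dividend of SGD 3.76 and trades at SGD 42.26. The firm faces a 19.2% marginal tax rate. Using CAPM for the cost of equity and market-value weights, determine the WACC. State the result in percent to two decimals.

Cost of equity via CAPM: Re = 4.33% + 0.51 × 5.5% = 7.1350%.
Cost of preferred: Rp = 3.76 / 42.26 = 8.8973%.
Market value of equity E = 47.21 × 44.23m = 2088.0983m.
Total capital V = 2088.0983 + 63.1 + 1635 + 1262 = 5048.1983.
Equity: weight = 2088.0983/5048.1983 = 0.4136; cost = 7.135%.
Preferred: weight = 63.1/5048.1983 = 0.0125; cost = 8.8973%.
Senior notes: weight = 1635/5048.1983 = 0.3239; after-tax cost = 5.56% × (1 − 19.2%) = 4.4925%.
Private placement notes: weight = 1262/5048.1983 = 0.2500; after-tax cost = 8.72% × (1 − 19.2%) = 7.0458%.
WACC = 0.4136 × 7.1350% + 0.0125 × 8.8973% + 0.3239 × 4.4925% + 0.2500 × 7.0458% = 6.2789%.

6.28%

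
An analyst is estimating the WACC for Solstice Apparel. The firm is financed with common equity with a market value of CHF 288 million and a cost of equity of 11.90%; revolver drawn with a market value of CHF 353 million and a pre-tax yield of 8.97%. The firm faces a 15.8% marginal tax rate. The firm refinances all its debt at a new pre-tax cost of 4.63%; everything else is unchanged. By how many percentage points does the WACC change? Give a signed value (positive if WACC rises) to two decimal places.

Current WACC:
Total capital V = 288 + 353 = 641.
Equity: weight = 288/641 = 0.4493; cost = 11.9%.
Revolver drawn: weight = 353/641 = 0.5507; after-tax cost = 8.97% × (1 − 15.8%) = 7.5527%.
WACC = 0.4493 × 11.9000% + 0.5507 × 7.5527% = 9.5060%.
After the change:
Total capital V = 288 + 353 = 641.
Equity: weight = 288/641 = 0.4493; cost = 11.9%.
Revolver drawn: weight = 353/641 = 0.5507; after-tax cost = 4.63% × (1 − 15.8%) = 3.8985%.
WACC = 0.4493 × 11.9000% + 0.5507 × 3.8985% = 7.4935%.
Change in WACC = 7.4935% − 9.5060% = -2.0124 pp.

-2.01 pp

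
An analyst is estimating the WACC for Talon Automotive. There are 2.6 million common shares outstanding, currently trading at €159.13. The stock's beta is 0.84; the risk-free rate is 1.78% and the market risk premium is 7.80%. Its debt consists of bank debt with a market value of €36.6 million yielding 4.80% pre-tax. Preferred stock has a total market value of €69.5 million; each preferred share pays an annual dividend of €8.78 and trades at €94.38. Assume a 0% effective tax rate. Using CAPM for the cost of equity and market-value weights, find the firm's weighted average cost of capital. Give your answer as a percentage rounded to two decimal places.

8.21%

Cost of equity via CAPM: Re = 1.78% + 0.84 × 7.8% = 8.3320%.
Cost of preferred: Rp = 8.78 / 94.38 = 9.3028%.
Market value of equity E = 159.13 × 2.6m = 413.738m.
Total capital V = 413.738 + 69.5 + 36.6 = 519.838.
Equity: weight = 413.738/519.838 = 0.7959; cost = 8.332%.
Preferred: weight = 69.5/519.838 = 0.1337; cost = 9.3028%.
Bank debt: weight = 36.6/519.838 = 0.0704; after-tax cost = 4.8% × (1 − 0%) = 4.8000%.
WACC = 0.7959 × 8.3320% + 0.1337 × 9.3028% + 0.0704 × 4.8000% = 8.2131%.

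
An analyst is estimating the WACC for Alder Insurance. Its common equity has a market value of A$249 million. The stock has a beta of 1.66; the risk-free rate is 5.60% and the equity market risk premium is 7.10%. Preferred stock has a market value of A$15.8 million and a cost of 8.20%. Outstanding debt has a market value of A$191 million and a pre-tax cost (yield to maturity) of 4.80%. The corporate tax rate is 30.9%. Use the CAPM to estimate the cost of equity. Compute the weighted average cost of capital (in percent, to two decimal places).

11.17%

Cost of equity via CAPM: Re = 5.6% + 1.66 × 7.1% = 17.3860%.
Total capital V = 249 + 15.8 + 191 = 455.8.
Equity: weight = 249/455.8 = 0.5463; cost = 17.386%.
Preferred: weight = 15.8/455.8 = 0.0347; cost = 8.2%.
Debt: weight = 191/455.8 = 0.4190; after-tax cost = 4.8% × (1 − 30.9%) = 3.3168%.
WACC = 0.5463 × 17.3860% + 0.0347 × 8.2000% + 0.4190 × 3.3168% = 11.1720%.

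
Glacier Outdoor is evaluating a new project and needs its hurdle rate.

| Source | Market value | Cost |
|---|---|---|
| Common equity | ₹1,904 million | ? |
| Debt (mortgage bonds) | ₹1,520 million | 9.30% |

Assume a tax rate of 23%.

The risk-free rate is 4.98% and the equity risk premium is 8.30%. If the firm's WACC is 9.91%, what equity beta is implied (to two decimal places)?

0.86

Total capital V = 1904 + 1520 = 3424.
Equity weight = 1904/3424 = 0.5561.
Mortgage bonds weight = 1520/3424 = 0.4439.
Debt contribution = 0.4439 × 9.3% × (1 − 23%) = 3.1789%.
Required equity contribution = 9.91% − 3.1789% = 6.7311%  ⇒  Re = 12.1046%.
CAPM: 12.1046% = 4.98% + β × 8.3%  ⇒  β = 0.8584.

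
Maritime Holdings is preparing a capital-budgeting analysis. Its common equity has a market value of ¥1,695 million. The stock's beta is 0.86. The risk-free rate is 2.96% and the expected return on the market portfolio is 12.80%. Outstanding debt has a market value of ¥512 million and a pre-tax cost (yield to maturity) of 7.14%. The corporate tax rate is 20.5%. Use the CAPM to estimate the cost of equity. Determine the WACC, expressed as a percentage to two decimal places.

Market risk premium = 12.8% − 2.96% = 9.84%.
Cost of equity via CAPM: Re = 2.96% + 0.86 × 9.84% = 11.4224%.
Total capital V = 1695 + 512 = 2207.
Equity: weight = 1695/2207 = 0.7680; cost = 11.4224%.
Debt: weight = 512/2207 = 0.2320; after-tax cost = 7.14% × (1 − 20.5%) = 5.6763%.
WACC = 0.7680 × 11.4224% + 0.2320 × 5.6763% = 10.0894%.

10.09%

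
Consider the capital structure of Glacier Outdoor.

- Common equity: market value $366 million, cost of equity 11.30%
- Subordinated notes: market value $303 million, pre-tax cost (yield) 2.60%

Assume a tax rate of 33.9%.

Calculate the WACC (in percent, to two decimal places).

Total capital V = 366 + 303 = 669.
Equity: weight = 366/669 = 0.5471; cost = 11.3%.
Subordinated notes: weight = 303/669 = 0.4529; after-tax cost = 2.6% × (1 − 33.9%) = 1.7186%.
WACC = 0.5471 × 11.3000% + 0.4529 × 1.7186% = 6.9604%.

6.96%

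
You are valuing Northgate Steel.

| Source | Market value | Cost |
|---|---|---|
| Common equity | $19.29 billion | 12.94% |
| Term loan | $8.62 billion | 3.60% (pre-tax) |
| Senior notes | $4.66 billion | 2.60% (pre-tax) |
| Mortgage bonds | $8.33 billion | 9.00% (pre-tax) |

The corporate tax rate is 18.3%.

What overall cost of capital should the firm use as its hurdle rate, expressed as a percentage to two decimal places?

8.46%

Total capital V = 19.29 + 8.62 + 4.66 + 8.33 = 40.9.
Equity: weight = 19.29/40.9 = 0.4716; cost = 12.94%.
Term loan: weight = 8.62/40.9 = 0.2108; after-tax cost = 3.6% × (1 − 18.3%) = 2.9412%.
Senior notes: weight = 4.66/40.9 = 0.1139; after-tax cost = 2.6% × (1 − 18.3%) = 2.1242%.
Mortgage bonds: weight = 8.33/40.9 = 0.2037; after-tax cost = 9% × (1 − 18.3%) = 7.3530%.
WACC = 0.4716 × 12.9400% + 0.2108 × 2.9412% + 0.1139 × 2.1242% + 0.2037 × 7.3530% = 8.4625%.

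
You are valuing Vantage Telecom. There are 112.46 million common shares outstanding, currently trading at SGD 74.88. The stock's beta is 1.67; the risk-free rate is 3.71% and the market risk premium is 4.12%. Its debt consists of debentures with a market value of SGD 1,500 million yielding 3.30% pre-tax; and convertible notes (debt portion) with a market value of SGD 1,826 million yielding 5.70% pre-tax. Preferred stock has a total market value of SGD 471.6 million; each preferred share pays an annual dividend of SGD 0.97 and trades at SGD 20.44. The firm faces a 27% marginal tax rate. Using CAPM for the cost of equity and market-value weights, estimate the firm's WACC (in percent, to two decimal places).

8.40%

Cost of equity via CAPM: Re = 3.71% + 1.67 × 4.12% = 10.5904%.
Cost of preferred: Rp = 0.97 / 20.44 = 4.7456%.
Market value of equity E = 74.88 × 112.46m = 8421.0048m.
Total capital V = 8421.0048 + 471.6 + 1500 + 1826 = 12218.6048.
Equity: weight = 8421.0048/12218.6048 = 0.6892; cost = 10.5904%.
Preferred: weight = 471.6/12218.6048 = 0.0386; cost = 4.7456%.
Debentures: weight = 1500/12218.6048 = 0.1228; after-tax cost = 3.3% × (1 − 27%) = 2.4090%.
Convertible notes (debt portion): weight = 1826/12218.6048 = 0.1494; after-tax cost = 5.7% × (1 − 27%) = 4.1610%.
WACC = 0.6892 × 10.5904% + 0.0386 × 4.7456% + 0.1228 × 2.4090% + 0.1494 × 4.1610% = 8.3996%.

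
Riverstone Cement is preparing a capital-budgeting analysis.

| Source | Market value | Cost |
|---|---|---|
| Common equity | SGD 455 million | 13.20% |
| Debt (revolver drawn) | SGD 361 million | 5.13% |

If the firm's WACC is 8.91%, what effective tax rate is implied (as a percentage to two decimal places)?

Total capital V = 455 + 361 = 816.
Equity weight = 455/816 = 0.5576.
Revolver drawn weight = 361/816 = 0.4424.
Equity contribution = 0.5576 × 13.2% = 7.3603%.
Debt contribution must be 8.91% − 7.3603% = 1.5497%.
0.4424 × 5.13% × (1 − T) = 1.5497%  ⇒  (1 − T) = 0.6828.
T = 31.7166%.

31.72%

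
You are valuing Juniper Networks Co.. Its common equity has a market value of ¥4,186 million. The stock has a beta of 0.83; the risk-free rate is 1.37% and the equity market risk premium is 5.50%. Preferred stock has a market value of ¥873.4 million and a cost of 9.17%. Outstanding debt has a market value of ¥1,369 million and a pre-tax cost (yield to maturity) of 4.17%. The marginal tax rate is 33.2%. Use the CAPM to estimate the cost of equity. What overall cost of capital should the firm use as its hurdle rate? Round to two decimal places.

5.70%

Cost of equity via CAPM: Re = 1.37% + 0.83 × 5.5% = 5.9350%.
Total capital V = 4186 + 873.4 + 1369 = 6428.4.
Equity: weight = 4186/6428.4 = 0.6512; cost = 5.935%.
Preferred: weight = 873.4/6428.4 = 0.1359; cost = 9.17%.
Debt: weight = 1369/6428.4 = 0.2130; after-tax cost = 4.17% × (1 − 33.2%) = 2.7856%.
WACC = 0.6512 × 5.9350% + 0.1359 × 9.1700% + 0.2130 × 2.7856% = 5.7038%.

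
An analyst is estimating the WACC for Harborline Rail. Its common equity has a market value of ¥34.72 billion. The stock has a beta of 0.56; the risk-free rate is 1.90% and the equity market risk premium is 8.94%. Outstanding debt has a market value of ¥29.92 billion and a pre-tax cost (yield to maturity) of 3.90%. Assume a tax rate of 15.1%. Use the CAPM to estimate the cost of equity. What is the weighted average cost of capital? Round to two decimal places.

5.24%

Cost of equity via CAPM: Re = 1.9% + 0.56 × 8.94% = 6.9064%.
Total capital V = 34.72 + 29.92 = 64.64.
Equity: weight = 34.72/64.64 = 0.5371; cost = 6.9064%.
Debt: weight = 29.92/64.64 = 0.4629; after-tax cost = 3.9% × (1 − 15.1%) = 3.3111%.
WACC = 0.5371 × 6.9064% + 0.4629 × 3.3111% = 5.2422%.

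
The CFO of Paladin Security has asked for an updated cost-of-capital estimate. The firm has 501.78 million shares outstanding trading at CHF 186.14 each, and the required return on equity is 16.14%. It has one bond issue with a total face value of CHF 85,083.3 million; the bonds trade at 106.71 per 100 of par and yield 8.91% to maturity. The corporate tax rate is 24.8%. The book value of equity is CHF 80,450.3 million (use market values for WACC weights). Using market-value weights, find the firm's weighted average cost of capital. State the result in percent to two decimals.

11.49%

Market value of equity E = 186.14 × 501.78m = 93401.3292m. Market value of debt D = 85083.3m × 106.71/100 = 90792.38943m.
Total capital V = 93401.3292 + 90792.38943 = 184193.71863.
Equity: weight = 93401.3292/184193.71863 = 0.5071; cost = 16.14%.
Bonds outstanding: weight = 90792.38943/184193.71863 = 0.4929; after-tax cost = 8.91% × (1 − 24.8%) = 6.7003%.
WACC = 0.5071 × 16.1400% + 0.4929 × 6.7003% = 11.4870%.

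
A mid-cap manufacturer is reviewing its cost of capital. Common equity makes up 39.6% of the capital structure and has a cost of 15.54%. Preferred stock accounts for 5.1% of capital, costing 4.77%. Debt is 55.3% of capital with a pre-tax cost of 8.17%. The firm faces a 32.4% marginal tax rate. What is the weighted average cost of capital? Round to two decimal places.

After-tax cost of debt = 8.17% × (1 − 32.4%) = 5.5229%.
WACC = 0.396 × 15.5400% + 0.051 × 4.7700% + 0.553 × 5.5229% = 9.4513%.

9.45%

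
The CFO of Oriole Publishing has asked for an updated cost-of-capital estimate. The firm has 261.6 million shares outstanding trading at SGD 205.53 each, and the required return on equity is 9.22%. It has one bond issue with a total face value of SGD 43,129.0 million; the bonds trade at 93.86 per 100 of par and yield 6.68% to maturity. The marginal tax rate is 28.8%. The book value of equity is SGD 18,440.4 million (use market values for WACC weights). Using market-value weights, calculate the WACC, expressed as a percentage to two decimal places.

7.30%

Market value of equity E = 205.53 × 261.6m = 53766.648m. Market value of debt D = 43129m × 93.86/100 = 40480.8794m.
Total capital V = 53766.648 + 40480.8794 = 94247.5274.
Equity: weight = 53766.648/94247.5274 = 0.5705; cost = 9.22%.
Bonds outstanding: weight = 40480.8794/94247.5274 = 0.4295; after-tax cost = 6.68% × (1 − 28.8%) = 4.7562%.
WACC = 0.5705 × 9.2200% + 0.4295 × 4.7562% = 7.3027%.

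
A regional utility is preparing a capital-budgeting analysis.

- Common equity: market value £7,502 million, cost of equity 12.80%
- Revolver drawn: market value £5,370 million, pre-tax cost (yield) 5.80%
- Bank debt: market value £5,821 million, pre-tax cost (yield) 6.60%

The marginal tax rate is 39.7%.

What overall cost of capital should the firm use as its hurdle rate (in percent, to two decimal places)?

7.38%

Total capital V = 7502 + 5370 + 5821 = 18693.
Equity: weight = 7502/18693 = 0.4013; cost = 12.8%.
Revolver drawn: weight = 5370/18693 = 0.2873; after-tax cost = 5.8% × (1 − 39.7%) = 3.4974%.
Bank debt: weight = 5821/18693 = 0.3114; after-tax cost = 6.6% × (1 − 39.7%) = 3.9798%.
WACC = 0.4013 × 12.8000% + 0.2873 × 3.4974% + 0.3114 × 3.9798% = 7.3810%.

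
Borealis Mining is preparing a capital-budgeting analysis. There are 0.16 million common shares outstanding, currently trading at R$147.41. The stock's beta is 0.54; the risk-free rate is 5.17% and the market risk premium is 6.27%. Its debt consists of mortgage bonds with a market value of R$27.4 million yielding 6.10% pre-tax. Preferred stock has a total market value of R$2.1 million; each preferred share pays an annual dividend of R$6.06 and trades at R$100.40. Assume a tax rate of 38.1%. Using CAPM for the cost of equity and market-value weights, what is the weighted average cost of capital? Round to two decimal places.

Cost of equity via CAPM: Re = 5.17% + 0.54 × 6.27% = 8.5558%.
Cost of preferred: Rp = 6.06 / 100.4 = 6.0359%.
Market value of equity E = 147.41 × 0.16m = 23.5856m.
Total capital V = 23.5856 + 2.1 + 27.4 = 53.0856.
Equity: weight = 23.5856/53.0856 = 0.4443; cost = 8.5558%.
Preferred: weight = 2.1/53.0856 = 0.0396; cost = 6.0359%.
Mortgage bonds: weight = 27.4/53.0856 = 0.5161; after-tax cost = 6.1% × (1 − 38.1%) = 3.7759%.
WACC = 0.4443 × 8.5558% + 0.0396 × 6.0359% + 0.5161 × 3.7759% = 5.9890%.

5.99%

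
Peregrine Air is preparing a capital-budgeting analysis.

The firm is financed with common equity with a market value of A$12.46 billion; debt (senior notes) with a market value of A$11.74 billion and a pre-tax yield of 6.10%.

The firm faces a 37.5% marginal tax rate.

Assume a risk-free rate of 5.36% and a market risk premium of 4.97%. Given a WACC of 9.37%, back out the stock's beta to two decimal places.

Total capital V = 12.46 + 11.74 = 24.2.
Equity weight = 12.46/24.2 = 0.5149.
Senior notes weight = 11.74/24.2 = 0.4851.
Debt contribution = 0.4851 × 6.1% × (1 − 37.5%) = 1.8495%.
Required equity contribution = 9.37% − 1.8495% = 7.5205%  ⇒  Re = 14.6064%.
CAPM: 14.6064% = 5.36% + β × 4.97%  ⇒  β = 1.8604.

1.86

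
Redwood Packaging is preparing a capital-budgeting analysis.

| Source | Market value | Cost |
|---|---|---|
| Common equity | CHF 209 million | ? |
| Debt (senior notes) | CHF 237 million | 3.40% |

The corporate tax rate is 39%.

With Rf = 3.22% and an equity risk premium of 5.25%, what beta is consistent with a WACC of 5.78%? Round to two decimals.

1.29

Total capital V = 209 + 237 = 446.
Equity weight = 209/446 = 0.4686.
Senior notes weight = 237/446 = 0.5314.
Debt contribution = 0.5314 × 3.4% × (1 − 39%) = 1.1021%.
Required equity contribution = 5.78% − 1.1021% = 4.6779%  ⇒  Re = 9.9825%.
CAPM: 9.9825% = 3.22% + β × 5.25%  ⇒  β = 1.2881.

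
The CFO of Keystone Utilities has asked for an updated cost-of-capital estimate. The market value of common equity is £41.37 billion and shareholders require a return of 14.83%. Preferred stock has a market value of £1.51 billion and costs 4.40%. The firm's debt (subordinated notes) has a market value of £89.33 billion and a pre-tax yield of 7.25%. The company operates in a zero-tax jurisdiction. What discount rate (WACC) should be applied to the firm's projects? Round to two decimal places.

9.59%

Total capital V = 41.37 + 1.51 + 89.33 = 132.21.
Equity: weight = 41.37/132.21 = 0.3129; cost = 14.83%.
Preferred: weight = 1.51/132.21 = 0.0114; cost = 4.4%.
Subordinated notes: weight = 89.33/132.21 = 0.6757; after-tax cost = 7.25% × (1 − 0%) = 7.2500%.
WACC = 0.3129 × 14.8300% + 0.0114 × 4.4000% + 0.6757 × 7.2500% = 9.5893%.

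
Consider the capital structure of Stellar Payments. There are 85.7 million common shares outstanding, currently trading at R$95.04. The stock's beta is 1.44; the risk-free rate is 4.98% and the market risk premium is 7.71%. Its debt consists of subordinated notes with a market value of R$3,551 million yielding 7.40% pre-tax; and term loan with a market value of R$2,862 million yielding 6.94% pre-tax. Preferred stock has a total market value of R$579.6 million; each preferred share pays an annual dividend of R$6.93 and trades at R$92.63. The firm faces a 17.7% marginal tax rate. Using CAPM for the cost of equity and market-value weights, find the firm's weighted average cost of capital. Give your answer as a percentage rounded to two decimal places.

Cost of equity via CAPM: Re = 4.98% + 1.44 × 7.71% = 16.0824%.
Cost of preferred: Rp = 6.93 / 92.63 = 7.4814%.
Market value of equity E = 95.04 × 85.7m = 8144.928m.
Total capital V = 8144.928 + 579.6 + 3551 + 2862 = 15137.528.
Equity: weight = 8144.928/15137.528 = 0.5381; cost = 16.0824%.
Preferred: weight = 579.6/15137.528 = 0.0383; cost = 7.4814%.
Subordinated notes: weight = 3551/15137.528 = 0.2346; after-tax cost = 7.4% × (1 − 17.7%) = 6.0902%.
Term loan: weight = 2862/15137.528 = 0.1891; after-tax cost = 6.94% × (1 − 17.7%) = 5.7116%.
WACC = 0.5381 × 16.0824% + 0.0383 × 7.4814% + 0.2346 × 6.0902% + 0.1891 × 5.7116% = 11.4483%.

11.45%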